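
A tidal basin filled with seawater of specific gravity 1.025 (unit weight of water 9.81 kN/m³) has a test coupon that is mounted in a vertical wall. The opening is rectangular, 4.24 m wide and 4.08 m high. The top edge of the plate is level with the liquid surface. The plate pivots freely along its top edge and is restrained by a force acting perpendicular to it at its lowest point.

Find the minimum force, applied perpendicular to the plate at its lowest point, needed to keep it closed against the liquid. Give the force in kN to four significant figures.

γ = 1.025 × 9.81 = 10.05525 kN/m³.
The centroid lies 4.08/2 = 2.04 m below the top edge, so the centroid depth is h_c = 2.04 m.
A = 4.24 × 4.08 = 17.2992 m².
Resultant F = γ·h_c·A = 10.05525 × 2.04 × 17.2992 = 354.853 kN.
I_c = b·h³/12 = 4.24 × 4.08³/12 = 23.9975 m⁴.
Centre of pressure: y_p = y_c + I_c/(y_c·A) = 2.04 + 23.9975/(2.04 × 17.2992) = 2.04 + 0.680001 = 2.72 m along the plane.
The resultant acts 2.04 + 0.680001 = 2.72 m (along the plate) below the hinge at the top edge, so the moment about the hinge is M = F × 2.72 = 354.853 × 2.72 = 965.2 kN·m.
A normal force at the bottom, 4.08 m from the hinge, must supply this moment: P = 965.2/4.08 = 236.569 kN.

P ≈ 236.6 kN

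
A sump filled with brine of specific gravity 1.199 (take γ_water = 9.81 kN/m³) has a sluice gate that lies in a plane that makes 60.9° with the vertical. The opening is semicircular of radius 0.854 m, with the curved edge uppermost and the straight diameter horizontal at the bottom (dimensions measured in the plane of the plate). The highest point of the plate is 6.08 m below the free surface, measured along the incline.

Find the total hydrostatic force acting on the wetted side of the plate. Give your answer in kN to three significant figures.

F ≈ 43.1 kN

γ = 1.199 × 9.81 = 11.76219 kN/m³.
The plate makes 60.9° with the vertical, i.e. θ = 90° − 60.9° = 29.1° to the horizontal. Measuring y along the incline from the free-surface line, vertical depth h = y·sinθ with sinθ = 0.486335.
The centroid lies 4r/(3π) = 0.362449 m above the diameter, so r − 4r/(3π) = 0.854 − 0.362449 = 0.491551 m below the topmost point, so y_c = 6.08 + 0.491551 = 6.57155 m and h_c = 6.57155 × 0.486335 = 3.19597 m.
A = πr²/2 = π × 0.854²/2 = 1.14561 m².
Resultant F = γ·h_c·A = 11.76219 × 3.19597 × 1.14561 = 43.0653 kN.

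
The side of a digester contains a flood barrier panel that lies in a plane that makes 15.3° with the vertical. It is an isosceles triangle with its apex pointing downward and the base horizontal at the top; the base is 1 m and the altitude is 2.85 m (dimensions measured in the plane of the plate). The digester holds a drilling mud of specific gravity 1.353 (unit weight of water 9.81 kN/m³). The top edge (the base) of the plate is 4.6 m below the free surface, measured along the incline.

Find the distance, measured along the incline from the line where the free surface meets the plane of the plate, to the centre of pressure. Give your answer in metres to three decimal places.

γ = 1.353 × 9.81 = 13.27293 kN/m³.
The plate makes 15.3° with the vertical, i.e. θ = 90° − 15.3° = 74.7° to the horizontal. Measuring y along the incline from the free-surface line, vertical depth h = y·sinθ with sinθ = 0.964557.
With the apex down, the centroid sits h/3 = 2.85/3 = 0.95 m below the base (the top edge), so y_c = 4.6 + 0.95 = 5.55 m and h_c = 5.55 × 0.964557 = 5.35329 m.
A = ½ × 1 × 2.85 = 1.425 m².
Resultant F = γ·h_c·A = 13.27293 × 5.35329 × 1.425 = 101.252 kN.
I_c = b·h³/36 = 1 × 2.85³/36 = 0.643031 m⁴.
Centre of pressure: y_p = y_c + I_c/(y_c·A) = 5.55 + 0.643031/(5.55 × 1.425) = 5.55 + 0.0813063 = 5.63131 m along the plane.

y_p = 5.631 m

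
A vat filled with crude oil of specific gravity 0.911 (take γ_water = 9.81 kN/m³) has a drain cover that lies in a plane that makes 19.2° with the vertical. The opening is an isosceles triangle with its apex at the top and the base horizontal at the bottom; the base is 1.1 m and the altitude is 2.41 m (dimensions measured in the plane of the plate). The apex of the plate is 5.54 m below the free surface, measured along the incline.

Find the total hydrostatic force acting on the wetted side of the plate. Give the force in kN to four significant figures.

F ≈ 79.95 kN

γ = 0.911 × 9.81 = 8.93691 kN/m³.
The plate makes 19.2° with the vertical, i.e. θ = 90° − 19.2° = 70.8° to the horizontal. Measuring y along the incline from the free-surface line, vertical depth h = y·sinθ with sinθ = 0.944376.
With the apex up, the centroid sits 2h/3 = 2 × 2.41/3 = 1.60667 m below the apex, so y_c = 5.54 + 1.60667 = 7.14667 m and h_c = 7.14667 × 0.944376 = 6.74914 m.
A = ½ × 1.1 × 2.41 = 1.3255 m².
Resultant F = γ·h_c·A = 8.93691 × 6.74914 × 1.3255 = 79.9495 kN.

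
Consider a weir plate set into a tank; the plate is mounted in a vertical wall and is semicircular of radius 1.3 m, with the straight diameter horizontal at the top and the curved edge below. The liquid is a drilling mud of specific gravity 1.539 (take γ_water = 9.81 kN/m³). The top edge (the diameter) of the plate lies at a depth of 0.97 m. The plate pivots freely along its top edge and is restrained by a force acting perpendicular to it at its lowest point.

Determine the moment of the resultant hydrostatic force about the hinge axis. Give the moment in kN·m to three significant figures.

M ≈ 38.4 kN·m

γ = 1.539 × 9.81 = 15.09759 kN/m³.
The centroid of a semicircle lies 4r/(3π) = 0.551737 m from the diameter, here below the top edge, so the centroid depth is h_c = 0.97 + 0.551737 = 1.52174 m.
A = πr²/2 = π × 1.3²/2 = 2.65465 m².
Resultant F = γ·h_c·A = 15.09759 × 1.52174 × 2.65465 = 60.9895 kN.
I_c = (π/8 − 8/(9π))·r⁴ = 0.109757 × 1.3⁴ = 0.313477 m⁴.
Centre of pressure: y_p = y_c + I_c/(y_c·A) = 1.52174 + 0.313477/(1.52174 × 2.65465) = 1.52174 + 0.0775993 = 1.59934 m along the plane.
The resultant acts 0.551737 + 0.0775993 = 0.629336 m (along the plate) below the hinge at the top edge, so the moment about the hinge is M = F × 0.629336 = 60.9895 × 0.629336 = 38.3829 kN·m.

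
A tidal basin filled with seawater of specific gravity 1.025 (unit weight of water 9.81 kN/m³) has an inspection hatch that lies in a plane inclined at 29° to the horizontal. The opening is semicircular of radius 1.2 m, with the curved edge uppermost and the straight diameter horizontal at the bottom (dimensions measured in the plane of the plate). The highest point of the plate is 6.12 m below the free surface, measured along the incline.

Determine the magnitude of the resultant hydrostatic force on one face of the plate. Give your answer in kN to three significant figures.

γ = 1.025 × 9.81 = 10.05525 kN/m³.
Let θ = 29° be the plate's angle to the horizontal; measure y along the incline from where the plane meets the free surface. Vertical depth h = y·sinθ with sinθ = 0.484810.
The centroid lies 4r/(3π) = 0.509296 m above the diameter, so r − 4r/(3π) = 1.2 − 0.509296 = 0.690704 m below the topmost point, so y_c = 6.12 + 0.690704 = 6.8107 m and h_c = 6.8107 × 0.484810 = 3.3019 m.
A = πr²/2 = π × 1.2²/2 = 2.26195 m².
Resultant F = γ·h_c·A = 10.05525 × 3.3019 × 2.26195 = 75.1 kN.

F ≈ 75.1 kN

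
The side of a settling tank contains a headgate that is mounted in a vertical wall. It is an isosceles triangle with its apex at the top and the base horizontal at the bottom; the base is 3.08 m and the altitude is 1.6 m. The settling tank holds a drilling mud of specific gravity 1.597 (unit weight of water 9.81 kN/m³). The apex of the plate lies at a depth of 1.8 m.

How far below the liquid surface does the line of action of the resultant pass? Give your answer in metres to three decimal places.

h_p = 2.916 m

γ = 1.597 × 9.81 = 15.66657 kN/m³.
With the apex up, the centroid sits 2h/3 = 2 × 1.6/3 = 1.06667 m below the apex, so the centroid depth is h_c = 1.8 + 1.06667 = 2.86667 m.
A = ½ × 3.08 × 1.6 = 2.464 m².
Resultant F = γ·h_c·A = 15.66657 × 2.86667 × 2.464 = 110.66 kN.
I_c = b·h³/36 = 3.08 × 1.6³/36 = 0.350436 m⁴.
Centre of pressure: y_p = y_c + I_c/(y_c·A) = 2.86667 + 0.350436/(2.86667 × 2.464) = 2.86667 + 0.0496124 = 2.91628 m along the plane.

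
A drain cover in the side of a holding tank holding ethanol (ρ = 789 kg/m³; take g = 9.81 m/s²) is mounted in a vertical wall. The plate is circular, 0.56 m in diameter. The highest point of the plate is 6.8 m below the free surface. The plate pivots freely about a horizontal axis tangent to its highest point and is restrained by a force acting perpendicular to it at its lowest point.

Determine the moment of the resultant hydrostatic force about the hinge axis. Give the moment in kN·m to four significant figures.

γ = ρg = 789 × 9.81 / 1000 = 7.74009 kN/m³.
The centroid is at the centre, 0.28 m below the top of the plate, so the centroid depth is h_c = 6.8 + 0.28 = 7.08 m.
A = π(0.28)² = 0.246301 m².
Resultant F = γ·h_c·A = 7.74009 × 7.08 × 0.246301 = 13.4973 kN.
I_c = πr⁴/4 = π × 0.28⁴/4 = 0.0048275 m⁴.
Centre of pressure: y_p = y_c + I_c/(y_c·A) = 7.08 + 0.0048275/(7.08 × 0.246301) = 7.08 + 0.00276836 = 7.08277 m along the plane.
The resultant acts 0.28 + 0.00276836 = 0.282768 m (along the plate) below the hinge at the top edge, so the moment about the hinge is M = F × 0.282768 = 13.4973 × 0.282768 = 3.8166 kN·m.

M ≈ 3.817 kN·m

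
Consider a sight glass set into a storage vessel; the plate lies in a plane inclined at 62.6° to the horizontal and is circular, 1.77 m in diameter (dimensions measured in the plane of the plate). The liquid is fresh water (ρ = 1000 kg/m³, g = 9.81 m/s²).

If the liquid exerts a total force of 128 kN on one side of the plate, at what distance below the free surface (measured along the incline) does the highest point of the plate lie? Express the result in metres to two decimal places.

y_top ≈ 5.09 m

γ = ρg = 1000 × 9.81 = 9810 N/m³ = 9.81 kN/m³.
A = π(0.885)² = 2.46057 m².
From F = γ·h_c·A, the centroid depth is h_c = 128/(9.81 × 2.46057) = 5.3028 m.
Let θ = 62.6° be the plate's angle to the horizontal; measure y along the incline from where the plane meets the free surface. Vertical depth h = y·sinθ with sinθ = 0.887815.
Along the incline, y_c = h_c/sinθ = 5.3028/0.887815 = 5.97287 m.
The centroid is at the centre, 0.885 m below the top of the plate, so the highest point sits at y_top = 5.97287 − 0.885 = 5.08787 m along the incline.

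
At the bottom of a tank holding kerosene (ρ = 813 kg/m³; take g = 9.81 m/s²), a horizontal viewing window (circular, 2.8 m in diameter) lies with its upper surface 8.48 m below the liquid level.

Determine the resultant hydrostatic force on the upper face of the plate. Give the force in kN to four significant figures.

γ = ρg = 813 × 9.81 / 1000 = 7.97553 kN/m³.
The plate is horizontal, so pressure is uniform at p = γ·h = 7.97553 × 8.48 = 67.6325 kN/m².
A = π(1.4)² = 6.15752 m².
F = p·A = 67.6325 × 6.15752 = 416.448 kN.

F ≈ 416.4 kN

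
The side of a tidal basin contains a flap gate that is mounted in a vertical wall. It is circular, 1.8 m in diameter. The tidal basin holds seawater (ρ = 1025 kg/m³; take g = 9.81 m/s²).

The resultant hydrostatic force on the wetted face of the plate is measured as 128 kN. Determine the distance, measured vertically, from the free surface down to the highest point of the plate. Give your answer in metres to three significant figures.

γ = ρg = 1025 × 9.81 / 1000 = 10.05525 kN/m³.
A = π(0.9)² = 2.54469 m².
From F = γ·h_c·A, the centroid depth is h_c = 128/(10.05525 × 2.54469) = 5.00244 m.
The centroid is at the centre, 0.9 m below the top of the plate, so the highest point sits at h_top = 5.00244 − 0.9 = 4.10244 m below the surface.

d_top ≈ 4.10 m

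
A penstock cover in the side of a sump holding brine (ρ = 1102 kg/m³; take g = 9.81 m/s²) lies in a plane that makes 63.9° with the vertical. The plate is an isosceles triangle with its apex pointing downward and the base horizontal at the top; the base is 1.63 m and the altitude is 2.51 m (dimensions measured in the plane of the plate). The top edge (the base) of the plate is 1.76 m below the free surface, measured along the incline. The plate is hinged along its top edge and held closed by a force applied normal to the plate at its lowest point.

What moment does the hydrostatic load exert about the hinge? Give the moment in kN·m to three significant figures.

γ = ρg = 1102 × 9.81 / 1000 = 10.81062 kN/m³.
The plate makes 63.9° with the vertical, i.e. θ = 90° − 63.9° = 26.1° to the horizontal. Measuring y along the incline from the free-surface line, vertical depth h = y·sinθ with sinθ = 0.439939.
With the apex down, the centroid sits h/3 = 2.51/3 = 0.836667 m below the base (the top edge), so y_c = 1.76 + 0.836667 = 2.59667 m and h_c = 2.59667 × 0.439939 = 1.14238 m.
A = ½ × 1.63 × 2.51 = 2.04565 m².
Resultant F = γ·h_c·A = 10.81062 × 1.14238 × 2.04565 = 25.2634 kN.
I_c = b·h³/36 = 1.63 × 2.51³/36 = 0.715989 m⁴.
Centre of pressure: y_p = y_c + I_c/(y_c·A) = 2.59667 + 0.715989/(2.59667 × 2.04565) = 2.59667 + 0.13479 = 2.73146 m along the plane.
The resultant acts 0.836667 + 0.13479 = 0.971457 m (along the plate) below the hinge at the top edge, so the moment about the hinge is M = F × 0.971457 = 25.2634 × 0.971457 = 24.5423 kN·m.

M ≈ 24.5 kN·m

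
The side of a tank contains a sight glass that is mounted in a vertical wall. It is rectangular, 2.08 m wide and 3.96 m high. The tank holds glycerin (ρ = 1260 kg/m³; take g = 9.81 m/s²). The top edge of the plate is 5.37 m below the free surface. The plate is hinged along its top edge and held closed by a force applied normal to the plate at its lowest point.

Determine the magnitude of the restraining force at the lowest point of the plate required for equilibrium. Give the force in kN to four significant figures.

P ≈ 407.8 kN

γ = ρg = 1260 × 9.81 / 1000 = 12.3606 kN/m³.
The centroid lies 3.96/2 = 1.98 m below the top edge, so the centroid depth is h_c = 5.37 + 1.98 = 7.35 m.
A = 2.08 × 3.96 = 8.2368 m².
Resultant F = γ·h_c·A = 12.3606 × 7.35 × 8.2368 = 748.317 kN.
I_c = b·h³/12 = 2.08 × 3.96³/12 = 10.7639 m⁴.
Centre of pressure: y_p = y_c + I_c/(y_c·A) = 7.35 + 10.7639/(7.35 × 8.2368) = 7.35 + 0.177797 = 7.5278 m along the plane.
The resultant acts 1.98 + 0.177797 = 2.1578 m (along the plate) below the hinge at the top edge, so the moment about the hinge is M = F × 2.1578 = 748.317 × 2.1578 = 1614.72 kN·m.
A normal force at the bottom, 3.96 m from the hinge, must supply this moment: P = 1614.72/3.96 = 407.758 kN.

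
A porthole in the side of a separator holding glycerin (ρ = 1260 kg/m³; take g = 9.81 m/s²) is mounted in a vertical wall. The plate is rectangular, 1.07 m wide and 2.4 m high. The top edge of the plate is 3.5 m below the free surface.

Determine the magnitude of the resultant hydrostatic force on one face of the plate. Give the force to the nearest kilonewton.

F ≈ 149 kN

γ = ρg = 1260 × 9.81 / 1000 = 12.3606 kN/m³.
The centroid lies 2.4/2 = 1.2 m below the top edge, so the centroid depth is h_c = 3.5 + 1.2 = 4.7 m.
A = 1.07 × 2.4 = 2.568 m².
Resultant F = γ·h_c·A = 12.3606 × 4.7 × 2.568 = 149.187 kN.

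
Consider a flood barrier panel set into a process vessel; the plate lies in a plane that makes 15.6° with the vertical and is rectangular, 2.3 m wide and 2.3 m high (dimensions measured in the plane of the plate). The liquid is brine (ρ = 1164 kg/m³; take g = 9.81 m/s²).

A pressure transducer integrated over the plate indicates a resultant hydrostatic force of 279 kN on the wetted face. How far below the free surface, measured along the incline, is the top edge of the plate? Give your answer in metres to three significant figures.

γ = ρg = 1164 × 9.81 / 1000 = 11.41884 kN/m³.
A = 2.3 × 2.3 = 5.29 m².
From F = γ·h_c·A, the centroid depth is h_c = 279/(11.41884 × 5.29) = 4.61877 m.
The plate makes 15.6° with the vertical, i.e. θ = 90° − 15.6° = 74.4° to the horizontal. Measuring y along the incline from the free-surface line, vertical depth h = y·sinθ with sinθ = 0.963163.
Along the incline, y_c = h_c/sinθ = 4.61877/0.963163 = 4.79542 m.
The centroid lies 2.3/2 = 1.15 m below the top edge, so the top edge sits at y_top = 4.79542 − 1.15 = 3.64542 m along the incline.

y_top ≈ 3.65 m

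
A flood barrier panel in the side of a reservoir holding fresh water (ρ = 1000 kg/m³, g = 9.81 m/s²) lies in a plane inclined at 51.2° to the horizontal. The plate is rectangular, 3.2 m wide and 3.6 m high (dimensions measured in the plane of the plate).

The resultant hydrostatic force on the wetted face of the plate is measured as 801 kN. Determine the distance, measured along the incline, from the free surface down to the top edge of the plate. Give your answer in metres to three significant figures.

y_top ≈ 7.29 m

γ = ρg = 1000 × 9.81 = 9810 N/m³ = 9.81 kN/m³.
A = 3.2 × 3.6 = 11.52 m².
From F = γ·h_c·A, the centroid depth is h_c = 801/(9.81 × 11.52) = 7.08779 m.
Let θ = 51.2° be the plate's angle to the horizontal; measure y along the incline from where the plane meets the free surface. Vertical depth h = y·sinθ with sinθ = 0.779338.
Along the incline, y_c = h_c/sinθ = 7.08779/0.779338 = 9.09463 m.
The centroid lies 3.6/2 = 1.8 m below the top edge, so the top edge sits at y_top = 9.09463 − 1.8 = 7.29463 m along the incline.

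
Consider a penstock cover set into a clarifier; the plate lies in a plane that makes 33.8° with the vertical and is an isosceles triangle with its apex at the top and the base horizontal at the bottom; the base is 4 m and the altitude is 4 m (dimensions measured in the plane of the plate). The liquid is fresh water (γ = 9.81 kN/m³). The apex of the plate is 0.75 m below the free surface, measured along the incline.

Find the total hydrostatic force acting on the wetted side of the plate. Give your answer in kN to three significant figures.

F ≈ 223 kN

γ = 9.81 kN/m³.
The plate makes 33.8° with the vertical, i.e. θ = 90° − 33.8° = 56.2° to the horizontal. Measuring y along the incline from the free-surface line, vertical depth h = y·sinθ with sinθ = 0.830984.
With the apex up, the centroid sits 2h/3 = 2 × 4/3 = 2.66667 m below the apex, so y_c = 0.75 + 2.66667 = 3.41667 m and h_c = 3.41667 × 0.830984 = 2.8392 m.
A = ½ × 4 × 4 = 8 m².
Resultant F = γ·h_c·A = 9.81 × 2.8392 × 8 = 222.82 kN.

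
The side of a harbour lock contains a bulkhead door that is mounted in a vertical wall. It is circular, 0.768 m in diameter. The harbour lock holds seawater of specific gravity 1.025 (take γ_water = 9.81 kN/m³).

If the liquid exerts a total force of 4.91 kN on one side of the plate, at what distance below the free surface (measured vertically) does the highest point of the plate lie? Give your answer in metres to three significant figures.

d_top ≈ 0.670 m

γ = 1.025 × 9.81 = 10.05525 kN/m³.
A = π(0.384)² = 0.463247 m².
From F = γ·h_c·A, the centroid depth is h_c = 4.91/(10.05525 × 0.463247) = 1.05409 m.
The centroid is at the centre, 0.384 m below the top of the plate, so the highest point sits at h_top = 1.05409 − 0.384 = 0.67009 m below the surface.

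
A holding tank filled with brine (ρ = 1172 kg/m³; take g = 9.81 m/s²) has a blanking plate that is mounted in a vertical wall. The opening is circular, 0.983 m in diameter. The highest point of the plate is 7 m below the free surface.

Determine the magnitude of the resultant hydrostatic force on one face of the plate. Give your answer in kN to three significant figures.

γ = ρg = 1172 × 9.81 / 1000 = 11.49732 kN/m³.
The centroid is at the centre, 0.4915 m below the top of the plate, so the centroid depth is h_c = 7 + 0.4915 = 7.4915 m.
A = π(0.4915)² = 0.758922 m².
Resultant F = γ·h_c·A = 11.49732 × 7.4915 × 0.758922 = 65.3676 kN.

F ≈ 65.4 kN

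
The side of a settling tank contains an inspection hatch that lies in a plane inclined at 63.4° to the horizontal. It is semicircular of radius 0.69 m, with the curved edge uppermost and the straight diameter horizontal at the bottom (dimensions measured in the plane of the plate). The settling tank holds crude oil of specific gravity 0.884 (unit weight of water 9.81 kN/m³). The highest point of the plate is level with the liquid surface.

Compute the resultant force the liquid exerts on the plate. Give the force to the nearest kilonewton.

γ = 0.884 × 9.81 = 8.67204 kN/m³.
Let θ = 63.4° be the plate's angle to the horizontal; measure y along the incline from where the plane meets the free surface. Vertical depth h = y·sinθ with sinθ = 0.894154.
The centroid lies 4r/(3π) = 0.292845 m above the diameter, so r − 4r/(3π) = 0.69 − 0.292845 = 0.397155 m below the topmost point, so y_c = 0.397155 m and h_c = 0.397155 × 0.894154 = 0.355118 m.
A = πr²/2 = π × 0.69²/2 = 0.747856 m².
Resultant F = γ·h_c·A = 8.67204 × 0.355118 × 0.747856 = 2.3031 kN.

F ≈ 2 kN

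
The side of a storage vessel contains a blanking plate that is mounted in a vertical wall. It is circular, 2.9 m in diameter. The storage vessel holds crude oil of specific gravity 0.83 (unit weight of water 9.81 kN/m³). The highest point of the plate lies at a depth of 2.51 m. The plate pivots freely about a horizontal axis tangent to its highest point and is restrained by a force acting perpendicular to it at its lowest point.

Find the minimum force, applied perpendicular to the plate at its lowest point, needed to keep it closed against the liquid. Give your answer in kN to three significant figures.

P ≈ 116 kN

γ = 0.83 × 9.81 = 8.1423 kN/m³.
The centroid is at the centre, 1.45 m below the top of the plate, so the centroid depth is h_c = 2.51 + 1.45 = 3.96 m.
A = π(1.45)² = 6.6052 m².
Resultant F = γ·h_c·A = 8.1423 × 3.96 × 6.6052 = 212.975 kN.
I_c = πr⁴/4 = π × 1.45⁴/4 = 3.47186 m⁴.
Centre of pressure: y_p = y_c + I_c/(y_c·A) = 3.96 + 3.47186/(3.96 × 6.6052) = 3.96 + 0.132734 = 4.09273 m along the plane.
The resultant acts 1.45 + 0.132734 = 1.58273 m (along the plate) below the hinge at the top edge, so the moment about the hinge is M = F × 1.58273 = 212.975 × 1.58273 = 337.082 kN·m.
A normal force at the bottom, 2.9 m from the hinge, must supply this moment: P = 337.082/2.9 = 116.235 kN.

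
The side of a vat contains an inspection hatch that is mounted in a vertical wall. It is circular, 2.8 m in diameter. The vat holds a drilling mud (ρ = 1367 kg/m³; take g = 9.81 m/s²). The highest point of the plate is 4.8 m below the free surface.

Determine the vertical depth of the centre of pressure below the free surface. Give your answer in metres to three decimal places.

h_p = 6.279 m

γ = ρg = 1367 × 9.81 / 1000 = 13.41027 kN/m³.
The centroid is at the centre, 1.4 m below the top of the plate, so the centroid depth is h_c = 4.8 + 1.4 = 6.2 m.
A = π(1.4)² = 6.15752 m².
Resultant F = γ·h_c·A = 13.41027 × 6.2 × 6.15752 = 511.959 kN.
I_c = πr⁴/4 = π × 1.4⁴/4 = 3.01719 m⁴.
Centre of pressure: y_p = y_c + I_c/(y_c·A) = 6.2 + 3.01719/(6.2 × 6.15752) = 6.2 + 0.0790324 = 6.27903 m along the plane.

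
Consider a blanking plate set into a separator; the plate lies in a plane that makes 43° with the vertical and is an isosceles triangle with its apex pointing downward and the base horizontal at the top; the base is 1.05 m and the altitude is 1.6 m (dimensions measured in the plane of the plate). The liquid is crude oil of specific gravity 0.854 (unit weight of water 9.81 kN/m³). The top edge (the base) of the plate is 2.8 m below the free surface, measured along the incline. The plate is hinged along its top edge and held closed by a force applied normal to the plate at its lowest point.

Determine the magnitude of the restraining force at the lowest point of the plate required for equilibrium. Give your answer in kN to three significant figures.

γ = 0.854 × 9.81 = 8.37774 kN/m³.
The plate makes 43° with the vertical, i.e. θ = 90° − 43° = 47° to the horizontal. Measuring y along the incline from the free-surface line, vertical depth h = y·sinθ with sinθ = 0.731354.
With the apex down, the centroid sits h/3 = 1.6/3 = 0.533333 m below the base (the top edge), so y_c = 2.8 + 0.533333 = 3.33333 m and h_c = 3.33333 × 0.731354 = 2.43784 m.
A = ½ × 1.05 × 1.6 = 0.84 m².
Resultant F = γ·h_c·A = 8.37774 × 2.43784 × 0.84 = 17.1558 kN.
I_c = b·h³/36 = 1.05 × 1.6³/36 = 0.119467 m⁴.
Centre of pressure: y_p = y_c + I_c/(y_c·A) = 3.33333 + 0.119467/(3.33333 × 0.84) = 3.33333 + 0.0426668 = 3.376 m along the plane.
The resultant acts 0.533333 + 0.0426668 = 0.576 m (along the plate) below the hinge at the top edge, so the moment about the hinge is M = F × 0.576 = 17.1558 × 0.576 = 9.88174 kN·m.
A normal force at the bottom, 1.6 m from the hinge, must supply this moment: P = 9.88174/1.6 = 6.17609 kN.

P ≈ 6.18 kN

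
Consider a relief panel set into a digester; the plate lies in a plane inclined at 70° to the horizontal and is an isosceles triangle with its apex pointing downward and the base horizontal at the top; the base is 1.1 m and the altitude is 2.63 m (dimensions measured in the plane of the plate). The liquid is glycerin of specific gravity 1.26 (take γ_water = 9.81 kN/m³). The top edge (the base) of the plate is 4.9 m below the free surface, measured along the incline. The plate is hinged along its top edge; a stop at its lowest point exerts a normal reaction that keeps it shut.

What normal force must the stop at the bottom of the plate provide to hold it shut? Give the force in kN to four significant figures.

γ = 1.26 × 9.81 = 12.3606 kN/m³.
Let θ = 70° be the plate's angle to the horizontal; measure y along the incline from where the plane meets the free surface. Vertical depth h = y·sinθ with sinθ = 0.939693.
With the apex down, the centroid sits h/3 = 2.63/3 = 0.876667 m below the base (the top edge), so y_c = 4.9 + 0.876667 = 5.77667 m and h_c = 5.77667 × 0.939693 = 5.4283 m.
A = ½ × 1.1 × 2.63 = 1.4465 m².
Resultant F = γ·h_c·A = 12.3606 × 5.4283 × 1.4465 = 97.0559 kN.
I_c = b·h³/36 = 1.1 × 2.63³/36 = 0.55585 m⁴.
Centre of pressure: y_p = y_c + I_c/(y_c·A) = 5.77667 + 0.55585/(5.77667 × 1.4465) = 5.77667 + 0.0665214 = 5.84319 m along the plane.
The resultant acts 0.876667 + 0.0665214 = 0.943188 m (along the plate) below the hinge at the top edge, so the moment about the hinge is M = F × 0.943188 = 97.0559 × 0.943188 = 91.542 kN·m.
A normal force at the bottom, 2.63 m from the hinge, must supply this moment: P = 91.542/2.63 = 34.8068 kN.

P ≈ 34.81 kN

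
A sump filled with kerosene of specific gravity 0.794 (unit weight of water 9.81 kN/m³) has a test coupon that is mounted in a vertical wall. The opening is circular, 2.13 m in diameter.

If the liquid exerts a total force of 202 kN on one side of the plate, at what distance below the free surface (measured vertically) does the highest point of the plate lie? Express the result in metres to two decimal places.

d_top ≈ 6.21 m

γ = 0.794 × 9.81 = 7.78914 kN/m³.
A = π(1.065)² = 3.56327 m².
From F = γ·h_c·A, the centroid depth is h_c = 202/(7.78914 × 3.56327) = 7.27802 m.
The centroid is at the centre, 1.065 m below the top of the plate, so the highest point sits at h_top = 7.27802 − 1.065 = 6.21302 m below the surface.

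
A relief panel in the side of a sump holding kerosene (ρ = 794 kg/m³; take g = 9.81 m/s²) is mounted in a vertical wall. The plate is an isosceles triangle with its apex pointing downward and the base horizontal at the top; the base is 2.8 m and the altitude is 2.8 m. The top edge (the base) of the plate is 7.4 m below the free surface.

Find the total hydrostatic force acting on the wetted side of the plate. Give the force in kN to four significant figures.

F ≈ 254.4 kN

γ = ρg = 794 × 9.81 / 1000 = 7.78914 kN/m³.
With the apex down, the centroid sits h/3 = 2.8/3 = 0.933333 m below the base (the top edge), so the centroid depth is h_c = 7.4 + 0.933333 = 8.33333 m.
A = ½ × 2.8 × 2.8 = 3.92 m².
Resultant F = γ·h_c·A = 7.78914 × 8.33333 × 3.92 = 254.445 kN.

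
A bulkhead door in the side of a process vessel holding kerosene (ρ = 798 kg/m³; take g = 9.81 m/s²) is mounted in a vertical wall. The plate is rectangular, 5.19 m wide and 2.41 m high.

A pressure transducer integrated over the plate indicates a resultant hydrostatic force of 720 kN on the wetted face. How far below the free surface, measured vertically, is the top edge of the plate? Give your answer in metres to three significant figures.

γ = ρg = 798 × 9.81 / 1000 = 7.82838 kN/m³.
A = 5.19 × 2.41 = 12.5079 m².
From F = γ·h_c·A, the centroid depth is h_c = 720/(7.82838 × 12.5079) = 7.3532 m.
The centroid lies 2.41/2 = 1.205 m below the top edge, so the top edge sits at h_top = 7.3532 − 1.205 = 6.1482 m below the surface.

d_top ≈ 6.15 m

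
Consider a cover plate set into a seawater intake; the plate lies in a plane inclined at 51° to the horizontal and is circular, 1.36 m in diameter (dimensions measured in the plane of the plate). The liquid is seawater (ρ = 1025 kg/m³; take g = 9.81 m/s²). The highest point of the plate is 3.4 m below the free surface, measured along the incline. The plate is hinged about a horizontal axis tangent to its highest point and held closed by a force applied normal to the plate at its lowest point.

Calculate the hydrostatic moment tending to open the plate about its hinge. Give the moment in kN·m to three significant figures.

γ = ρg = 1025 × 9.81 / 1000 = 10.05525 kN/m³.
Let θ = 51° be the plate's angle to the horizontal; measure y along the incline from where the plane meets the free surface. Vertical depth h = y·sinθ with sinθ = 0.777146.
The centroid is at the centre, 0.68 m below the top of the plate, so y_c = 3.4 + 0.68 = 4.08 m and h_c = 4.08 × 0.777146 = 3.17076 m.
A = π(0.68)² = 1.45267 m².
Resultant F = γ·h_c·A = 10.05525 × 3.17076 × 1.45267 = 46.3152 kN.
I_c = πr⁴/4 = π × 0.68⁴/4 = 0.167929 m⁴.
Centre of pressure: y_p = y_c + I_c/(y_c·A) = 4.08 + 0.167929/(4.08 × 1.45267) = 4.08 + 0.0283334 = 4.10833 m along the plane.
The resultant acts 0.68 + 0.0283334 = 0.708333 m (along the plate) below the hinge at the top edge, so the moment about the hinge is M = F × 0.708333 = 46.3152 × 0.708333 = 32.8066 kN·m.

M ≈ 32.8 kN·m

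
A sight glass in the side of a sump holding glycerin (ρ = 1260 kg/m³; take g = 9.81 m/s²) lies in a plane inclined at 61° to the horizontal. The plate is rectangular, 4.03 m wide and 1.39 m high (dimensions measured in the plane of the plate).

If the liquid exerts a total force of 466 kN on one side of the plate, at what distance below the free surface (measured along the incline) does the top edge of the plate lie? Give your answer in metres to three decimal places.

γ = ρg = 1260 × 9.81 / 1000 = 12.3606 kN/m³.
A = 4.03 × 1.39 = 5.6017 m².
From F = γ·h_c·A, the centroid depth is h_c = 466/(12.3606 × 5.6017) = 6.73018 m.
Let θ = 61° be the plate's angle to the horizontal; measure y along the incline from where the plane meets the free surface. Vertical depth h = y·sinθ with sinθ = 0.874620.
Along the incline, y_c = h_c/sinθ = 6.73018/0.874620 = 7.69498 m.
The centroid lies 1.39/2 = 0.695 m below the top edge, so the top edge sits at y_top = 7.69498 − 0.695 = 6.99998 m along the incline.

y_top ≈ 7.000 m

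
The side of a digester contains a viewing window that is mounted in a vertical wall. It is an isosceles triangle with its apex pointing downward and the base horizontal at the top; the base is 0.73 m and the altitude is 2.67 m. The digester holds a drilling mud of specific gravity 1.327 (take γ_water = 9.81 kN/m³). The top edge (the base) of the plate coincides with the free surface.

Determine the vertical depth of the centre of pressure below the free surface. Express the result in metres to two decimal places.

γ = 1.327 × 9.81 = 13.01787 kN/m³.
With the apex down, the centroid sits h/3 = 2.67/3 = 0.89 m below the base (the top edge), so the centroid depth is h_c = 0.89 m.
A = ½ × 0.73 × 2.67 = 0.97455 m².
Resultant F = γ·h_c·A = 13.01787 × 0.89 × 0.97455 = 11.291 kN.
I_c = b·h³/36 = 0.73 × 2.67³/36 = 0.385971 m⁴.
Centre of pressure: y_p = y_c + I_c/(y_c·A) = 0.89 + 0.385971/(0.89 × 0.97455) = 0.89 + 0.445001 = 1.335 m along the plane.

h_p = 1.34 m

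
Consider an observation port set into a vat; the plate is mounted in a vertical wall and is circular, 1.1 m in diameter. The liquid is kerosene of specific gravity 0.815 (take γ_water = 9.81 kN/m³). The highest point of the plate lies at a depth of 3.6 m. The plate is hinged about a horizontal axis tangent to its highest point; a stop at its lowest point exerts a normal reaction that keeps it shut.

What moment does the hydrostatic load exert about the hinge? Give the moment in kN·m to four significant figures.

M ≈ 17.92 kN·m

γ = 0.815 × 9.81 = 7.99515 kN/m³.
The centroid is at the centre, 0.55 m below the top of the plate, so the centroid depth is h_c = 3.6 + 0.55 = 4.15 m.
A = π(0.55)² = 0.950332 m².
Resultant F = γ·h_c·A = 7.99515 × 4.15 × 0.950332 = 31.5319 kN.
I_c = πr⁴/4 = π × 0.55⁴/4 = 0.0718688 m⁴.
Centre of pressure: y_p = y_c + I_c/(y_c·A) = 4.15 + 0.0718688/(4.15 × 0.950332) = 4.15 + 0.0182229 = 4.16822 m along the plane.
The resultant acts 0.55 + 0.0182229 = 0.568223 m (along the plate) below the hinge at the top edge, so the moment about the hinge is M = F × 0.568223 = 31.5319 × 0.568223 = 17.9172 kN·m.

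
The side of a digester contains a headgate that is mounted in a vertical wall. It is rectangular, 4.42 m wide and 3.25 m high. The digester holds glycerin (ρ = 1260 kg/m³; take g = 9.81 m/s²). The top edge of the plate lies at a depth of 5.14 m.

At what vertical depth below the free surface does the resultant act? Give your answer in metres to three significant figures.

γ = ρg = 1260 × 9.81 / 1000 = 12.3606 kN/m³.
The centroid lies 3.25/2 = 1.625 m below the top edge, so the centroid depth is h_c = 5.14 + 1.625 = 6.765 m.
A = 4.42 × 3.25 = 14.365 m².
Resultant F = γ·h_c·A = 12.3606 × 6.765 × 14.365 = 1201.19 kN.
I_c = b·h³/12 = 4.42 × 3.25³/12 = 12.6442 m⁴.
Centre of pressure: y_p = y_c + I_c/(y_c·A) = 6.765 + 12.6442/(6.765 × 14.365) = 6.765 + 0.130112 = 6.89511 m along the plane.

h_p = 6.90 m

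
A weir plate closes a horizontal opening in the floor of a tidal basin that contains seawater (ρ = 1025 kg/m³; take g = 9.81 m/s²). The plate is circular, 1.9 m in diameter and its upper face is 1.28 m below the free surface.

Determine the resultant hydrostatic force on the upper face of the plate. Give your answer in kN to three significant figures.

F ≈ 36.5 kN

γ = ρg = 1025 × 9.81 / 1000 = 10.05525 kN/m³.
The plate is horizontal, so pressure is uniform at p = γ·h = 10.05525 × 1.28 = 12.8707 kN/m².
A = π(0.95)² = 2.83529 m².
F = p·A = 12.8707 × 2.83529 = 36.4922 kN.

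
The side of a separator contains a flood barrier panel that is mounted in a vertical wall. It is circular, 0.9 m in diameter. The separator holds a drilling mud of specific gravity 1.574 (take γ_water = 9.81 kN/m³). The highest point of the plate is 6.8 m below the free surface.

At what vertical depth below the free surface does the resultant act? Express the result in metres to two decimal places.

h_p = 7.26 m

γ = 1.574 × 9.81 = 15.44094 kN/m³.
The centroid is at the centre, 0.45 m below the top of the plate, so the centroid depth is h_c = 6.8 + 0.45 = 7.25 m.
A = π(0.45)² = 0.636173 m².
Resultant F = γ·h_c·A = 15.44094 × 7.25 × 0.636173 = 71.2175 kN.
I_c = πr⁴/4 = π × 0.45⁴/4 = 0.0322062 m⁴.
Centre of pressure: y_p = y_c + I_c/(y_c·A) = 7.25 + 0.0322062/(7.25 × 0.636173) = 7.25 + 0.00698275 = 7.25698 m along the plane.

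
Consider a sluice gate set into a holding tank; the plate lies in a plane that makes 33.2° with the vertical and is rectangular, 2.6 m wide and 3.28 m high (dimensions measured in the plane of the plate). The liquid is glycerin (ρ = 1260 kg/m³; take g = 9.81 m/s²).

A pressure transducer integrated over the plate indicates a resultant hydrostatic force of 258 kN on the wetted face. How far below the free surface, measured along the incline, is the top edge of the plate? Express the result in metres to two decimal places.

y_top ≈ 1.29 m

γ = ρg = 1260 × 9.81 / 1000 = 12.3606 kN/m³.
A = 2.6 × 3.28 = 8.528 m².
From F = γ·h_c·A, the centroid depth is h_c = 258/(12.3606 × 8.528) = 2.44756 m.
The plate makes 33.2° with the vertical, i.e. θ = 90° − 33.2° = 56.8° to the horizontal. Measuring y along the incline from the free-surface line, vertical depth h = y·sinθ with sinθ = 0.836764.
Along the incline, y_c = h_c/sinθ = 2.44756/0.836764 = 2.92503 m.
The centroid lies 3.28/2 = 1.64 m below the top edge, so the top edge sits at y_top = 2.92503 − 1.64 = 1.28503 m along the incline.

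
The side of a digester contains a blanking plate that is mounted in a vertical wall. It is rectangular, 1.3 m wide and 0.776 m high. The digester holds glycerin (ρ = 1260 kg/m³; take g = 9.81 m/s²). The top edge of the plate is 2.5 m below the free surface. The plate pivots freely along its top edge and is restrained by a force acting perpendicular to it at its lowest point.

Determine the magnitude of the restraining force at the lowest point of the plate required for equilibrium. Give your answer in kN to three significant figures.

γ = ρg = 1260 × 9.81 / 1000 = 12.3606 kN/m³.
The centroid lies 0.776/2 = 0.388 m below the top edge, so the centroid depth is h_c = 2.5 + 0.388 = 2.888 m.
A = 1.3 × 0.776 = 1.0088 m².
Resultant F = γ·h_c·A = 12.3606 × 2.888 × 1.0088 = 36.0116 kN.
I_c = b·h³/12 = 1.3 × 0.776³/12 = 0.0506229 m⁴.
Centre of pressure: y_p = y_c + I_c/(y_c·A) = 2.888 + 0.0506229/(2.888 × 1.0088) = 2.888 + 0.0173758 = 2.90538 m along the plane.
The resultant acts 0.388 + 0.0173758 = 0.405376 m (along the plate) below the hinge at the top edge, so the moment about the hinge is M = F × 0.405376 = 36.0116 × 0.405376 = 14.5982 kN·m.
A normal force at the bottom, 0.776 m from the hinge, must supply this moment: P = 14.5982/0.776 = 18.8121 kN.

P ≈ 18.8 kN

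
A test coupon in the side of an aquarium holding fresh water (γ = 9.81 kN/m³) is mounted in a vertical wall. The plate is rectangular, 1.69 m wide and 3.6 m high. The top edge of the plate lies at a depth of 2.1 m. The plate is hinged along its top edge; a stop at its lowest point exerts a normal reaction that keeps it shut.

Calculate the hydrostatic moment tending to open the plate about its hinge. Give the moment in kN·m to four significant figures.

γ = 9.81 kN/m³.
The centroid lies 3.6/2 = 1.8 m below the top edge, so the centroid depth is h_c = 2.1 + 1.8 = 3.9 m.
A = 1.69 × 3.6 = 6.084 m².
Resultant F = γ·h_c·A = 9.81 × 3.9 × 6.084 = 232.768 kN.
I_c = b·h³/12 = 1.69 × 3.6³/12 = 6.57072 m⁴.
Centre of pressure: y_p = y_c + I_c/(y_c·A) = 3.9 + 6.57072/(3.9 × 6.084) = 3.9 + 0.276923 = 4.17692 m along the plane.
The resultant acts 1.8 + 0.276923 = 2.07692 m (along the plate) below the hinge at the top edge, so the moment about the hinge is M = F × 2.07692 = 232.768 × 2.07692 = 483.441 kN·m.

M ≈ 483.4 kN·m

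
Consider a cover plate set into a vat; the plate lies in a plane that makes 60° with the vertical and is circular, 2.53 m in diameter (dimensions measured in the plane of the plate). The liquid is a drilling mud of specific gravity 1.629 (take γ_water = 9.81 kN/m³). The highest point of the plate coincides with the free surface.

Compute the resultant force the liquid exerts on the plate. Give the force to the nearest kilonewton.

γ = 1.629 × 9.81 = 15.98049 kN/m³.
The plate makes 60° with the vertical, i.e. θ = 90° − 60° = 30° to the horizontal. Measuring y along the incline from the free-surface line, vertical depth h = y·sinθ with sinθ = 0.500000.
The centroid is at the centre, 1.265 m below the top of the plate, so y_c = 1.265 m and h_c = 1.265 × 0.500000 = 0.6325 m.
A = π(1.265)² = 5.02726 m².
Resultant F = γ·h_c·A = 15.98049 × 0.6325 × 5.02726 = 50.8138 kN.

F ≈ 51 kN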